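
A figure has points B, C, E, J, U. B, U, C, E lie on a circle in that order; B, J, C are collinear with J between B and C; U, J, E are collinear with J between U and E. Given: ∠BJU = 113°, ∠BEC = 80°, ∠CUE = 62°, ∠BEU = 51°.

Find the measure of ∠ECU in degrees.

1. ∠CJU = 67°  [linear pair at J on BC]
2. ∠BUC = 100°  [cyclic BUCE, opposite ∠U+∠E]
3. ∠BCU = 51°  [△UJC]
4. ∠CBU = 29°  [△BUC]
5. ∠CEU = 29°  [same arc UC]
6. ∠ECU = 89°  [△UCE]

∠ECU = 89°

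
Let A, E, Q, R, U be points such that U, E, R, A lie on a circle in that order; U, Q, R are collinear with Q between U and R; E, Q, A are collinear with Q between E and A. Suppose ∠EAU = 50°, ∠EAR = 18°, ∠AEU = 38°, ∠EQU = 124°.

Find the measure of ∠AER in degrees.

∠AER = 74°

1. ∠ERU = 50°  [same arc UE]
2. ∠EQR = 56°  [linear pair at Q on UR]
3. ∠AER = 74°  [△EQR]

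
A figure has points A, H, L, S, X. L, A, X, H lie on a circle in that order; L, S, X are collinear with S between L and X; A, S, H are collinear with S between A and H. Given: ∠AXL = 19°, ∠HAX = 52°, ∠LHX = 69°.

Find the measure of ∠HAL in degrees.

∠HAL = 59°

1. ∠HLX = 52°  [same arc XH]
2. ∠HXL = 59°  [△LXH]
3. ∠HAL = 59°  [same arc LH]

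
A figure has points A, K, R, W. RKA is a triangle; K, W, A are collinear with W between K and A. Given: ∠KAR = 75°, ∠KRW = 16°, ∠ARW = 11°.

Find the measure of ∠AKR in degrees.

1. ∠RAW = 75°  [W on ray AK]
2. ∠AWR = 94°  [△RWA]
3. ∠KWR = 86°  [linear pair at W on KA]
4. ∠RKW = 78°  [△RKW]
5. ∠AKR = 78°  [W on ray KA]

∠AKR = 78°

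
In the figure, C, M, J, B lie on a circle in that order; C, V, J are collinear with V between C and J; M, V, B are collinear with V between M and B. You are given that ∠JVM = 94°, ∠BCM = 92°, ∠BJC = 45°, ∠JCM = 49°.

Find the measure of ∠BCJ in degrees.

1. ∠BJM = 88°  [cyclic CMJB, opposite ∠C+∠J]
2. ∠JBM = 49°  [same arc MJ]
3. ∠BMJ = 43°  [△MJB]
4. ∠BCJ = 43°  [same arc JB]

∠BCJ = 43°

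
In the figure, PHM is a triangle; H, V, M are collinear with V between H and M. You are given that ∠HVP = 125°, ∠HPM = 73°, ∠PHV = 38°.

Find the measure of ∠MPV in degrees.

∠MPV = 56°

1. ∠MVP = 55°  [linear pair at V on HM]
2. ∠MHP = 38°  [V on ray HM]
3. ∠HMP = 69°  [△PHM]
4. ∠PMV = 69°  [V on ray MH]
5. ∠MPV = 56°  [△PVM]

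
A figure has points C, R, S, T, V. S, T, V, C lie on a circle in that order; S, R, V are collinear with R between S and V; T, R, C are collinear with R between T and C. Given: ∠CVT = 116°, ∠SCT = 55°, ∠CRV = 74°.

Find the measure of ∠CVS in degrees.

1. ∠CST = 64°  [cyclic STVC, opposite ∠S+∠V]
2. ∠CTS = 61°  [△STC]
3. ∠CVS = 61°  [same arc SC]

∠CVS = 61°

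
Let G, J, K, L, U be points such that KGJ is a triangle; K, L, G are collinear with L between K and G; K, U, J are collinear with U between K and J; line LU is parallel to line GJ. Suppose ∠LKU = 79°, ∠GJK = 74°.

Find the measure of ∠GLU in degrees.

1. ∠GKJ = 79°  [L on KG, U on KJ]
2. ∠JGK = 27°  [△KGJ]
3. ∠KLU = 27°  [LU∥GJ, corresponding at L]
4. ∠GLU = 153°  [linear pair at L on KG]

∠GLU = 153°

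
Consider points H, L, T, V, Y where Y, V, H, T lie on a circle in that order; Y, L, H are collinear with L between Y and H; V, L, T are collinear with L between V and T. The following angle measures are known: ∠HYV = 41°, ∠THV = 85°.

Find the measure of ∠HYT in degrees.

∠HYT = 54°

1. ∠HTV = 41°  [same arc VH]
2. ∠HVT = 54°  [△VHT]
3. ∠HYT = 54°  [same arc HT]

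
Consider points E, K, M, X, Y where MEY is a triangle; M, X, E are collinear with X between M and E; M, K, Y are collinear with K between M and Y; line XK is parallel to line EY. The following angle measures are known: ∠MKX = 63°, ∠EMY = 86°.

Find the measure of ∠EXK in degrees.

1. ∠EYM = 63°  [XK∥EY, corresponding at K]
2. ∠MEY = 31°  [△MEY]
3. ∠KXM = 31°  [XK∥EY, corresponding at X]
4. ∠EXK = 149°  [linear pair at X on ME]

∠EXK = 149°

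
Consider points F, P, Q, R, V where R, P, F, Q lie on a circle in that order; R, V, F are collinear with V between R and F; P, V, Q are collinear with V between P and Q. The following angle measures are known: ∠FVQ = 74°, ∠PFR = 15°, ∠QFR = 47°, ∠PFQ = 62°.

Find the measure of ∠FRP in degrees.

∠FRP = 59°

1. ∠PVR = 74°  [vertical angles at V]
2. ∠QPR = 47°  [same arc RQ]
3. ∠FRP = 59°  [△RVP]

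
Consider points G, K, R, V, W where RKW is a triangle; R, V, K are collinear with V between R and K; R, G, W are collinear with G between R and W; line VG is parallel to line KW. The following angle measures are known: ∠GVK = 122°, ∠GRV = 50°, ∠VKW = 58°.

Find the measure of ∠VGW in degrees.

∠VGW = 108°

1. ∠GVR = 58°  [linear pair at V on RK]
2. ∠RGV = 72°  [△RVG]
3. ∠VGW = 108°  [linear pair at G on RW]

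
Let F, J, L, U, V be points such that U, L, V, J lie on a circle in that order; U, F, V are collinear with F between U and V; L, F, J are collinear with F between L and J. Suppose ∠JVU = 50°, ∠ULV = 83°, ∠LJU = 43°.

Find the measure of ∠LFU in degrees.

1. ∠JLU = 50°  [same arc UJ]
2. ∠LVU = 43°  [same arc UL]
3. ∠LUV = 54°  [△ULV]
4. ∠LFU = 76°  [△UFL]

∠LFU = 76°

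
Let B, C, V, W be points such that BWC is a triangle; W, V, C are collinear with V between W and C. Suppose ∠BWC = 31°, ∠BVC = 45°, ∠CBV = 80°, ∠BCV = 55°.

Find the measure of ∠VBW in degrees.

∠VBW = 14°

1. ∠BWV = 31°  [V on ray WC]
2. ∠BVW = 135°  [linear pair at V on WC]
3. ∠VBW = 14°  [△BWV]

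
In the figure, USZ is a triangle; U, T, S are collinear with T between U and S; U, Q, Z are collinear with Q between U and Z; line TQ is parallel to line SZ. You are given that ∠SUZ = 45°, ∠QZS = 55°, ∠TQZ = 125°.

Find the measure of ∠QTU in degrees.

∠QTU = 80°

1. ∠QUT = 45°  [T on US, Q on UZ]
2. ∠TQU = 55°  [linear pair at Q on UZ]
3. ∠QTU = 80°  [△UTQ]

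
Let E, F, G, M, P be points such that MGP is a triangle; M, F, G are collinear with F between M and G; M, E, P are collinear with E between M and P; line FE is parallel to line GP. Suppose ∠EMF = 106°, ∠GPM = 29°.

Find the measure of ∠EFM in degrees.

1. ∠GMP = 106°  [F on MG, E on MP]
2. ∠MGP = 45°  [△MGP]
3. ∠EFM = 45°  [FE∥GP, corresponding at F]

∠EFM = 45°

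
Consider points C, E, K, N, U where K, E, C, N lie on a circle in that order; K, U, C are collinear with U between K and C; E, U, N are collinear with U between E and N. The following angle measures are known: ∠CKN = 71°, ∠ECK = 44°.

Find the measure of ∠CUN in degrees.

1. ∠ENK = 44°  [same arc KE]
2. ∠KUN = 65°  [△KUN]
3. ∠CUN = 115°  [linear pair at U on KC]

∠CUN = 115°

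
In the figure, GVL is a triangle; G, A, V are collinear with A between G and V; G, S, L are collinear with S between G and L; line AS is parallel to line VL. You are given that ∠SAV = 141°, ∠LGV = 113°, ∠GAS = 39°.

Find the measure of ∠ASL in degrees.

1. ∠AGS = 113°  [A on GV, S on GL]
2. ∠ASG = 28°  [△GAS]
3. ∠ASL = 152°  [linear pair at S on GL]

∠ASL = 152°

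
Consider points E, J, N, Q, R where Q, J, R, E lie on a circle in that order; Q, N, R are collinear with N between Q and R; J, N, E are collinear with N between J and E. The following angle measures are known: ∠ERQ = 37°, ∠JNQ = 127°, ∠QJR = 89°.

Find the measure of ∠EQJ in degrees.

1. ∠EJQ = 37°  [same arc QE]
2. ∠JQR = 16°  [△QNJ]
3. ∠JRQ = 75°  [△QJR]
4. ∠JEQ = 75°  [same arc QJ]
5. ∠EQJ = 68°  [△QJE]

∠EQJ = 68°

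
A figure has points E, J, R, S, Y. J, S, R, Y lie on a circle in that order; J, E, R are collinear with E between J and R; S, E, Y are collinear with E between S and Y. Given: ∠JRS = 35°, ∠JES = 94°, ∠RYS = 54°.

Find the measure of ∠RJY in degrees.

∠RJY = 59°

1. ∠JYS = 35°  [same arc JS]
2. ∠REY = 94°  [vertical angles at E]
3. ∠JEY = 86°  [linear pair at E on JR]
4. ∠RJY = 59°  [△JEY]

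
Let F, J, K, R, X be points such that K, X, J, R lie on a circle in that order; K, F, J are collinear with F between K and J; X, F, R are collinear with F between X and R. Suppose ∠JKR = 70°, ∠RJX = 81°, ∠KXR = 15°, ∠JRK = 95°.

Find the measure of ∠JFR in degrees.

1. ∠JXR = 70°  [same arc JR]
2. ∠KJR = 15°  [△KJR]
3. ∠JRX = 29°  [△XJR]
4. ∠JFR = 136°  [△JFR]

∠JFR = 136°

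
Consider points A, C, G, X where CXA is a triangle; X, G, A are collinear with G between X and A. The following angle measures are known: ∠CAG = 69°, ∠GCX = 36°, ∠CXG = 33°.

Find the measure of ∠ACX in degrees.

1. ∠CAX = 69°  [G on ray AX]
2. ∠AXC = 33°  [G on ray XA]
3. ∠ACX = 78°  [△CXA]

∠ACX = 78°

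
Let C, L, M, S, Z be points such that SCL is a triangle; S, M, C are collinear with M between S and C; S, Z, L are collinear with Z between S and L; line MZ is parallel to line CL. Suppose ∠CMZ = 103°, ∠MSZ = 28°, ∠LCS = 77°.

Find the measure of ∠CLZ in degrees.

1. ∠CSL = 28°  [M on SC, Z on SL]
2. ∠CLS = 75°  [△SCL]
3. ∠CLZ = 75°  [Z on ray LS]

∠CLZ = 75°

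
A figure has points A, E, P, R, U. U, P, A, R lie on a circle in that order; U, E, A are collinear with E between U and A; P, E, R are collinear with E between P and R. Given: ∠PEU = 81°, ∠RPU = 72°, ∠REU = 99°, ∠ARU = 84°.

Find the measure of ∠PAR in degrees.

∠PAR = 129°

1. ∠AER = 81°  [vertical angles at E]
2. ∠RAU = 72°  [same arc UR]
3. ∠AUR = 24°  [△UAR]
4. ∠ARP = 27°  [△AER]
5. ∠APR = 24°  [same arc AR]
6. ∠PAR = 129°  [△PAR]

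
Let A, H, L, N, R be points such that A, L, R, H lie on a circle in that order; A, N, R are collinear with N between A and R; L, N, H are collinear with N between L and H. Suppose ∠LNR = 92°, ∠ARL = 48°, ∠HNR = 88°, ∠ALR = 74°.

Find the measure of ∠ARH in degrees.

∠ARH = 34°

1. ∠ANH = 92°  [vertical angles at N]
2. ∠AHL = 48°  [same arc AL]
3. ∠AHR = 106°  [cyclic ALRH, opposite ∠L+∠H]
4. ∠HAR = 40°  [△ANH]
5. ∠ARH = 34°  [△ARH]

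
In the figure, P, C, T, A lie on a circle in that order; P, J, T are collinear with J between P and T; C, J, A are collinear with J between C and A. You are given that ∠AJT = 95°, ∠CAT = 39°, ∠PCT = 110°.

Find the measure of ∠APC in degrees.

1. ∠CJP = 95°  [vertical angles at J]
2. ∠CPT = 39°  [same arc CT]
3. ∠CTP = 31°  [△PCT]
4. ∠ACP = 46°  [△PJC]
5. ∠CAP = 31°  [same arc PC]
6. ∠APC = 103°  [△PCA]

∠APC = 103°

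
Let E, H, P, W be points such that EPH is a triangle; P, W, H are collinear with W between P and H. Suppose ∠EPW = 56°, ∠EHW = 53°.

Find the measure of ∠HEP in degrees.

1. ∠EPH = 56°  [W on ray PH]
2. ∠EHP = 53°  [W on ray HP]
3. ∠HEP = 71°  [△EPH]

∠HEP = 71°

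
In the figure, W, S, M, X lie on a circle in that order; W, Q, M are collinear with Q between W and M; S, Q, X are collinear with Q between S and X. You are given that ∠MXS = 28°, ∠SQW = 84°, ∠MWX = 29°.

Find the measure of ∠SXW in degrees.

∠SXW = 55°

1. ∠MQX = 84°  [vertical angles at Q]
2. ∠WQX = 96°  [linear pair at Q on WM]
3. ∠SXW = 55°  [△WQX]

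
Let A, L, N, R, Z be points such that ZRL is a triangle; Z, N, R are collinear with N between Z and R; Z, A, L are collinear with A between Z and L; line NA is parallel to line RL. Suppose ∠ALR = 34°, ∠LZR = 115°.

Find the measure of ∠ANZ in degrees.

∠ANZ = 31°

1. ∠RLZ = 34°  [A on ray LZ]
2. ∠LRZ = 31°  [△ZRL]
3. ∠ANZ = 31°  [NA∥RL, corresponding at N]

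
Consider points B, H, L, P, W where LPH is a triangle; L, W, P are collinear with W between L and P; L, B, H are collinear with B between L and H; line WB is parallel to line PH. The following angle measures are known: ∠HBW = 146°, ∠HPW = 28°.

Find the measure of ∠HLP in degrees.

1. ∠LBW = 34°  [linear pair at B on LH]
2. ∠HPL = 28°  [W on ray PL]
3. ∠LHP = 34°  [WB∥PH, corresponding at B]
4. ∠HLP = 118°  [△LPH]

∠HLP = 118°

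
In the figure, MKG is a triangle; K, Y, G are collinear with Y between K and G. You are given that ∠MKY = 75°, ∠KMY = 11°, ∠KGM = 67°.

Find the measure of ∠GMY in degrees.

1. ∠KYM = 94°  [△MKY]
2. ∠MGY = 67°  [Y on ray GK]
3. ∠GYM = 86°  [linear pair at Y on KG]
4. ∠GMY = 27°  [△MYG]

∠GMY = 27°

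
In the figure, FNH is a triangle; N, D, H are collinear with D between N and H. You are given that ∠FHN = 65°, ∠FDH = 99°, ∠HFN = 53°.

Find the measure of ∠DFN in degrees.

1. ∠FNH = 62°  [△FNH]
2. ∠FDN = 81°  [linear pair at D on NH]
3. ∠DNF = 62°  [D on ray NH]
4. ∠DFN = 37°  [△FND]

∠DFN = 37°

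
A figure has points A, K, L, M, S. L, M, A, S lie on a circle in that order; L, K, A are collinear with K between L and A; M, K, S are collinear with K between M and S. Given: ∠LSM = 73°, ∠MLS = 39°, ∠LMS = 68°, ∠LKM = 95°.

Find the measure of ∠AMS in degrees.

1. ∠LAM = 73°  [same arc LM]
2. ∠AKM = 85°  [linear pair at K on LA]
3. ∠AMS = 22°  [△MKA]

∠AMS = 22°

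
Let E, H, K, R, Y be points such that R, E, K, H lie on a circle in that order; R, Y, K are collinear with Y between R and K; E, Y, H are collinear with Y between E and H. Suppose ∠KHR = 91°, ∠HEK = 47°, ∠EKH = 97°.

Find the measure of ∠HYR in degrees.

∠HYR = 78°

1. ∠HRK = 47°  [same arc KH]
2. ∠EHK = 36°  [△EKH]
3. ∠HKR = 42°  [△RKH]
4. ∠HYK = 102°  [△KYH]
5. ∠HYR = 78°  [linear pair at Y on RK]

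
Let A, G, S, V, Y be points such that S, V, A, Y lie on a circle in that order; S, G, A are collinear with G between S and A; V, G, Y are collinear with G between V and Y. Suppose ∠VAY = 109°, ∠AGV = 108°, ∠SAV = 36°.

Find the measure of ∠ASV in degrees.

1. ∠VSY = 71°  [cyclic SVAY, opposite ∠S+∠A]
2. ∠SGV = 72°  [linear pair at G on SA]
3. ∠SYV = 36°  [same arc SV]
4. ∠SVY = 73°  [△SVY]
5. ∠ASV = 35°  [△SGV]

∠ASV = 35°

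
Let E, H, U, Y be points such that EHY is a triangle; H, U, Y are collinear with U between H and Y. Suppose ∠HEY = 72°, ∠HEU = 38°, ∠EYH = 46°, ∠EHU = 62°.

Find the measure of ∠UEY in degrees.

∠UEY = 34°

1. ∠EUH = 80°  [△EHU]
2. ∠EYU = 46°  [U on ray YH]
3. ∠EUY = 100°  [linear pair at U on HY]
4. ∠UEY = 34°  [△EUY]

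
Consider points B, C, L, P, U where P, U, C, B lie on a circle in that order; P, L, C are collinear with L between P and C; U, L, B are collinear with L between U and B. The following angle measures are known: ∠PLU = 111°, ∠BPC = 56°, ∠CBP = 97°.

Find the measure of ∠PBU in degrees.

1. ∠BLC = 111°  [vertical angles at L]
2. ∠BLP = 69°  [linear pair at L on PC]
3. ∠PBU = 55°  [△PLB]

∠PBU = 55°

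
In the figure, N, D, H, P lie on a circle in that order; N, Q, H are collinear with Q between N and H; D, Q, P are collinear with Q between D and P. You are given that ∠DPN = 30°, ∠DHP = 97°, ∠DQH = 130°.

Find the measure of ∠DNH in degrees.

∠DNH = 63°

1. ∠DNP = 83°  [cyclic NDHP, opposite ∠N+∠H]
2. ∠DQN = 50°  [linear pair at Q on NH]
3. ∠NDP = 67°  [△NDP]
4. ∠DNH = 63°  [△NQD]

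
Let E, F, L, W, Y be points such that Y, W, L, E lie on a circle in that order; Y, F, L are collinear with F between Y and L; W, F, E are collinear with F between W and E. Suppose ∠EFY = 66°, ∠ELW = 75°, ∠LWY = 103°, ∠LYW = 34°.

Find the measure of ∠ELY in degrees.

∠ELY = 32°

1. ∠EFL = 114°  [linear pair at F on YL]
2. ∠LEW = 34°  [same arc WL]
3. ∠ELY = 32°  [△LFE]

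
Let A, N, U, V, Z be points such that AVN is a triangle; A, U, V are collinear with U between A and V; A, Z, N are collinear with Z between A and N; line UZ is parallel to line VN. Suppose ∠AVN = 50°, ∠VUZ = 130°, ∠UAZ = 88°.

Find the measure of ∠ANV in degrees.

∠ANV = 42°

1. ∠AUZ = 50°  [UZ∥VN, corresponding at U]
2. ∠AZU = 42°  [△AUZ]
3. ∠ANV = 42°  [UZ∥VN, corresponding at Z]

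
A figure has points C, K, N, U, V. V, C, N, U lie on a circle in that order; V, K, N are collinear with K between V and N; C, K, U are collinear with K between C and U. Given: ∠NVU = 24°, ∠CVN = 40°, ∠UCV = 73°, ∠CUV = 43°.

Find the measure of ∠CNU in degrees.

1. ∠NCU = 24°  [same arc NU]
2. ∠CUN = 40°  [same arc CN]
3. ∠CNU = 116°  [△CNU]

∠CNU = 116°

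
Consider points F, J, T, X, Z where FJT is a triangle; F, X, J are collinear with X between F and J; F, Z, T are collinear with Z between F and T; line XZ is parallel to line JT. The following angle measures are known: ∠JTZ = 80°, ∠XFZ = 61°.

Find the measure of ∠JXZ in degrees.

1. ∠FTJ = 80°  [Z on ray TF]
2. ∠JFT = 61°  [X on FJ, Z on FT]
3. ∠FJT = 39°  [△FJT]
4. ∠FXZ = 39°  [XZ∥JT, corresponding at X]
5. ∠JXZ = 141°  [linear pair at X on FJ]

∠JXZ = 141°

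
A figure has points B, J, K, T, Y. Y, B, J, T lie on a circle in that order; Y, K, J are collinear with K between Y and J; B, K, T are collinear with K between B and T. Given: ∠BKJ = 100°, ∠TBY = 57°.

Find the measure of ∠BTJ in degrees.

1. ∠TKY = 100°  [vertical angles at K]
2. ∠TJY = 57°  [same arc YT]
3. ∠JKT = 80°  [linear pair at K on YJ]
4. ∠BTJ = 43°  [△JKT]

∠BTJ = 43°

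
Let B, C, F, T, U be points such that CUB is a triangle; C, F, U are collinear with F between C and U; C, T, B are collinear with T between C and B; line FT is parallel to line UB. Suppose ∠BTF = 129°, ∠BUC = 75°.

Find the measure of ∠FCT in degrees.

1. ∠CTF = 51°  [linear pair at T on CB]
2. ∠CFT = 75°  [FT∥UB, corresponding at F]
3. ∠FCT = 54°  [△CFT]

∠FCT = 54°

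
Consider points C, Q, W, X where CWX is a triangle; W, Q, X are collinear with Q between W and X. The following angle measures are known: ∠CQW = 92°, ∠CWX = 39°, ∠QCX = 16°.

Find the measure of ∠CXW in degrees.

∠CXW = 76°

1. ∠CQX = 88°  [linear pair at Q on WX]
2. ∠CXQ = 76°  [△CQX]
3. ∠CXW = 76°  [Q on ray XW]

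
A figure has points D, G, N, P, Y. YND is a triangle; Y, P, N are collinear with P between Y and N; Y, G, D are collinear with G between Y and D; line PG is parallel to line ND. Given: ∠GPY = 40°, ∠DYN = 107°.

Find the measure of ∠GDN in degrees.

∠GDN = 33°

1. ∠DNY = 40°  [PG∥ND, corresponding at P]
2. ∠NDY = 33°  [△YND]
3. ∠GDN = 33°  [G on ray DY]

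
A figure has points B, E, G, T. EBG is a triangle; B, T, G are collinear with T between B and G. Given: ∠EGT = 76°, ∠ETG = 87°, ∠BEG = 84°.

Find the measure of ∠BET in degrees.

∠BET = 67°

1. ∠BGE = 76°  [T on ray GB]
2. ∠BTE = 93°  [linear pair at T on BG]
3. ∠EBG = 20°  [△EBG]
4. ∠EBT = 20°  [T on ray BG]
5. ∠BET = 67°  [△EBT]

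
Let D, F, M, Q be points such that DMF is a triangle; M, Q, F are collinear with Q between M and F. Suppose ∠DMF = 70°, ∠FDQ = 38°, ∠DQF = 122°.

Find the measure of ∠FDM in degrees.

1. ∠DFQ = 20°  [△DQF]
2. ∠DFM = 20°  [Q on ray FM]
3. ∠FDM = 90°  [△DMF]

∠FDM = 90°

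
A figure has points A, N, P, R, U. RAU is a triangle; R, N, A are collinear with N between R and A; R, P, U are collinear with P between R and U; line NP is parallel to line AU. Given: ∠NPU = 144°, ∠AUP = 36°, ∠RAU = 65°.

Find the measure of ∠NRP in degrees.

∠NRP = 79°

1. ∠NPR = 36°  [linear pair at P on RU]
2. ∠PNR = 65°  [NP∥AU, corresponding at N]
3. ∠NRP = 79°  [△RNP]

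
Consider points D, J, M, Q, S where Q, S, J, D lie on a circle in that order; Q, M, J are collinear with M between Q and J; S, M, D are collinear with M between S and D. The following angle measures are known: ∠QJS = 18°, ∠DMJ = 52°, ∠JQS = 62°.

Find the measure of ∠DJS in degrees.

1. ∠QDS = 18°  [same arc QS]
2. ∠QMS = 52°  [vertical angles at M]
3. ∠DSQ = 66°  [△QMS]
4. ∠DQS = 96°  [△QSD]
5. ∠DJS = 84°  [cyclic QSJD, opposite ∠Q+∠J]

∠DJS = 84°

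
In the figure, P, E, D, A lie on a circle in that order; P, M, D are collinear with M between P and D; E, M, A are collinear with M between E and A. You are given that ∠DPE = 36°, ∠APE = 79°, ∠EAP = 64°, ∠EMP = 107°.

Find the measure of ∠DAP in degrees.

∠DAP = 100°

1. ∠DAE = 36°  [same arc ED]
2. ∠ADE = 101°  [cyclic PEDA, opposite ∠P+∠D]
3. ∠AMD = 107°  [vertical angles at M]
4. ∠AED = 43°  [△EDA]
5. ∠ADP = 37°  [△DMA]
6. ∠APD = 43°  [same arc DA]
7. ∠DAP = 100°  [△PDA]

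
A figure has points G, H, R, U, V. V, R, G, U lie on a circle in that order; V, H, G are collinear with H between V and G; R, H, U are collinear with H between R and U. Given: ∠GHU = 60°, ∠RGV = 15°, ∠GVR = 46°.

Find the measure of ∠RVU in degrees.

1. ∠RHV = 60°  [vertical angles at H]
2. ∠RUV = 15°  [same arc VR]
3. ∠URV = 74°  [△VHR]
4. ∠RVU = 91°  [△VRU]

∠RVU = 91°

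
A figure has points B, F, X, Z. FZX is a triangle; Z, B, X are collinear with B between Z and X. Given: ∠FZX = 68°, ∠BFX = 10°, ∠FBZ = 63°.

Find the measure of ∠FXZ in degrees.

∠FXZ = 53°

1. ∠FBX = 117°  [linear pair at B on ZX]
2. ∠BXF = 53°  [△FBX]
3. ∠FXZ = 53°  [B on ray XZ]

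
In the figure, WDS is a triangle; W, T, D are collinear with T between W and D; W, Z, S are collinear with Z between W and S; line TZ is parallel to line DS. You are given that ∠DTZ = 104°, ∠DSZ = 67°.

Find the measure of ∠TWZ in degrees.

∠TWZ = 37°

1. ∠WTZ = 76°  [linear pair at T on WD]
2. ∠DSW = 67°  [Z on ray SW]
3. ∠SDW = 76°  [TZ∥DS, corresponding at T]
4. ∠DWS = 37°  [△WDS]
5. ∠TWZ = 37°  [T on WD, Z on WS]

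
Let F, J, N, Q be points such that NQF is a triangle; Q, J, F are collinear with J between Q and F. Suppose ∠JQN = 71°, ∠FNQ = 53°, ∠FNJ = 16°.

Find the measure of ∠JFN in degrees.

∠JFN = 56°

1. ∠FQN = 71°  [J on ray QF]
2. ∠NFQ = 56°  [△NQF]
3. ∠JFN = 56°  [J on ray FQ]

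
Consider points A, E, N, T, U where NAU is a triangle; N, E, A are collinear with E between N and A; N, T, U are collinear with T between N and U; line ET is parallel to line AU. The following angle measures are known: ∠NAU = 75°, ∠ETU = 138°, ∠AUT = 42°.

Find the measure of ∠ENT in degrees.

∠ENT = 63°

1. ∠NET = 75°  [ET∥AU, corresponding at E]
2. ∠ETN = 42°  [linear pair at T on NU]
3. ∠ENT = 63°  [△NET]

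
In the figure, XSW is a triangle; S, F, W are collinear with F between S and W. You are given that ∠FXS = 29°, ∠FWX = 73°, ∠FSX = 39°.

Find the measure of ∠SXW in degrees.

1. ∠SWX = 73°  [F on ray WS]
2. ∠WSX = 39°  [F on ray SW]
3. ∠SXW = 68°  [△XSW]

∠SXW = 68°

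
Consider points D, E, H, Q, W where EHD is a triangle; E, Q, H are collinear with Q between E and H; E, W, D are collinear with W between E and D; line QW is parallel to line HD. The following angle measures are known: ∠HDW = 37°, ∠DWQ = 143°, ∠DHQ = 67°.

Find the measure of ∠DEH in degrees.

∠DEH = 76°

1. ∠EDH = 37°  [W on ray DE]
2. ∠DHE = 67°  [Q on ray HE]
3. ∠DEH = 76°  [△EHD]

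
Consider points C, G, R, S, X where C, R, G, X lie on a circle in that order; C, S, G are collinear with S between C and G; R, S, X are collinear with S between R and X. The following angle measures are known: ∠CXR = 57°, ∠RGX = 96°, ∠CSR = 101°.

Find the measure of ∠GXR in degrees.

∠GXR = 40°

1. ∠CGR = 57°  [same arc CR]
2. ∠GSR = 79°  [linear pair at S on CG]
3. ∠GRX = 44°  [△RSG]
4. ∠GXR = 40°  [△RGX]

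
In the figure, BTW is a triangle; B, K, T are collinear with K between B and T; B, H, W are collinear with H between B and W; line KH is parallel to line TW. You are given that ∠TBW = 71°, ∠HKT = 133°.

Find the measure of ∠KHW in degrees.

∠KHW = 118°

1. ∠HBK = 71°  [K on BT, H on BW]
2. ∠BKH = 47°  [linear pair at K on BT]
3. ∠BHK = 62°  [△BKH]
4. ∠KHW = 118°  [linear pair at H on BW]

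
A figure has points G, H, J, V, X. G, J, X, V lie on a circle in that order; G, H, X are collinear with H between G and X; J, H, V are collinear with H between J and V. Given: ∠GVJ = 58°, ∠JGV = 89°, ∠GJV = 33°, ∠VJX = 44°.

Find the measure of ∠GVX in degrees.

∠GVX = 103°

1. ∠GXV = 33°  [same arc GV]
2. ∠VGX = 44°  [same arc XV]
3. ∠GVX = 103°  [△GXV]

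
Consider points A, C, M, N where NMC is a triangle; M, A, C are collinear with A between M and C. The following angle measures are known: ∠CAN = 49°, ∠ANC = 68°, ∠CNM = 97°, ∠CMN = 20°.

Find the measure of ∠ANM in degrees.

∠ANM = 29°

1. ∠MAN = 131°  [linear pair at A on MC]
2. ∠AMN = 20°  [A on ray MC]
3. ∠ANM = 29°  [△NMA]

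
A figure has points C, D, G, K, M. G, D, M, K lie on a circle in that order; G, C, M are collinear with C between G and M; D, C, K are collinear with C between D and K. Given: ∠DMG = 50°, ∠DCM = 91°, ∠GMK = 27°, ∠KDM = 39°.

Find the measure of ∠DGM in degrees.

∠DGM = 64°

1. ∠DCG = 89°  [linear pair at C on GM]
2. ∠GDK = 27°  [same arc GK]
3. ∠DGM = 64°  [△GCD]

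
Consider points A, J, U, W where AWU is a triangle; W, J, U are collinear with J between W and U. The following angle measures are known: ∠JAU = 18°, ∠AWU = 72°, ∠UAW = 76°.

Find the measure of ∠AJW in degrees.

∠AJW = 50°

1. ∠AUW = 32°  [△AWU]
2. ∠AUJ = 32°  [J on ray UW]
3. ∠AJU = 130°  [△AJU]
4. ∠AJW = 50°  [linear pair at J on WU]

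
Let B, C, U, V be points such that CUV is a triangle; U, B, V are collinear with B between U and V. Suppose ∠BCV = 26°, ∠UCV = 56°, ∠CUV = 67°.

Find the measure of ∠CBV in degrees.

∠CBV = 97°

1. ∠CVU = 57°  [△CUV]
2. ∠BVC = 57°  [B on ray VU]
3. ∠CBV = 97°  [△CBV]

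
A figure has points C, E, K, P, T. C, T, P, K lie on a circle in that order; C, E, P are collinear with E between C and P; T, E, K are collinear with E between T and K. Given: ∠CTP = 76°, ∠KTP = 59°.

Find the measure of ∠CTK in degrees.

1. ∠CKP = 104°  [cyclic CTPK, opposite ∠T+∠K]
2. ∠KCP = 59°  [same arc PK]
3. ∠CPK = 17°  [△CPK]
4. ∠CTK = 17°  [same arc CK]

∠CTK = 17°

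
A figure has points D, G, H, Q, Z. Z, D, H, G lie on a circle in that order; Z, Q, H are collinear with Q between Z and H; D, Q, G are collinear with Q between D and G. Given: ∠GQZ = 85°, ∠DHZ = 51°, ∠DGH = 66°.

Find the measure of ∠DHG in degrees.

∠DHG = 70°

1. ∠DQH = 85°  [vertical angles at Q]
2. ∠GDH = 44°  [△DQH]
3. ∠DHG = 70°  [△DHG]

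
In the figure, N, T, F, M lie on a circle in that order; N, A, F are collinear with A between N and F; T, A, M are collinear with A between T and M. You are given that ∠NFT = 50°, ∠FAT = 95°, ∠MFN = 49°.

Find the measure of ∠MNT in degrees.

∠MNT = 81°

1. ∠NMT = 50°  [same arc NT]
2. ∠MTN = 49°  [same arc NM]
3. ∠MNT = 81°  [△NTM]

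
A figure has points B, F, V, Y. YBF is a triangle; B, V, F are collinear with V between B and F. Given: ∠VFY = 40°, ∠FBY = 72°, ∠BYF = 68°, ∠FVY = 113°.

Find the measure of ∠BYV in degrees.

∠BYV = 41°

1. ∠VBY = 72°  [V on ray BF]
2. ∠BVY = 67°  [linear pair at V on BF]
3. ∠BYV = 41°  [△YBV]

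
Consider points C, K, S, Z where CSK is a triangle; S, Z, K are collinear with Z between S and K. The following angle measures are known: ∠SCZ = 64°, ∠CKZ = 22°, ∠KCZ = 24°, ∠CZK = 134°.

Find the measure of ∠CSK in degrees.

∠CSK = 70°

1. ∠CZS = 46°  [linear pair at Z on SK]
2. ∠CSZ = 70°  [△CSZ]
3. ∠CSK = 70°  [Z on ray SK]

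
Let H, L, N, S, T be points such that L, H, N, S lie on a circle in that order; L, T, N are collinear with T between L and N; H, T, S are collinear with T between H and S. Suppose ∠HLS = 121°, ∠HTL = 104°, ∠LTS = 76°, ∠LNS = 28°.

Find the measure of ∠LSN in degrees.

1. ∠HNS = 59°  [cyclic LHNS, opposite ∠L+∠N]
2. ∠NTS = 104°  [vertical angles at T]
3. ∠HSN = 48°  [△NTS]
4. ∠NHS = 73°  [△HNS]
5. ∠NLS = 73°  [same arc NS]
6. ∠LSN = 79°  [△LNS]

∠LSN = 79°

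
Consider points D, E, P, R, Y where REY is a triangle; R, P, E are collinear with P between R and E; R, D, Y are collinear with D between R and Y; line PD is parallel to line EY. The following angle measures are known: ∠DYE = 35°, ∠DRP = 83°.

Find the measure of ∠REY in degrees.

1. ∠EYR = 35°  [D on ray YR]
2. ∠ERY = 83°  [P on RE, D on RY]
3. ∠REY = 62°  [△REY]

∠REY = 62°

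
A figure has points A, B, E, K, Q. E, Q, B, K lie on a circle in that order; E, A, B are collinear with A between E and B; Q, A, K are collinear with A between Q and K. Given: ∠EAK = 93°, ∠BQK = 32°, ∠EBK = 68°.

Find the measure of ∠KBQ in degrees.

∠KBQ = 123°

1. ∠BAK = 87°  [linear pair at A on EB]
2. ∠BKQ = 25°  [△BAK]
3. ∠KBQ = 123°  [△QBK]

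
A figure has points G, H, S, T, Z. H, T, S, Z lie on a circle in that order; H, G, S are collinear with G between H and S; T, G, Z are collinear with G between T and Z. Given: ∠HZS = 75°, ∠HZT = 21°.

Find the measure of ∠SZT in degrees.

∠SZT = 54°

1. ∠HTS = 105°  [cyclic HTSZ, opposite ∠T+∠Z]
2. ∠HST = 21°  [same arc HT]
3. ∠SHT = 54°  [△HTS]
4. ∠SZT = 54°  [same arc TS]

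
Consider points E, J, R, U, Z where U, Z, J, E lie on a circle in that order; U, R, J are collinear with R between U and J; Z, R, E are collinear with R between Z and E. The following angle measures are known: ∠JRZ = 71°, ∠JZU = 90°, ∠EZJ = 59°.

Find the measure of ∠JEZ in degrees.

1. ∠UJZ = 50°  [△ZRJ]
2. ∠JUZ = 40°  [△UZJ]
3. ∠JEZ = 40°  [same arc ZJ]

∠JEZ = 40°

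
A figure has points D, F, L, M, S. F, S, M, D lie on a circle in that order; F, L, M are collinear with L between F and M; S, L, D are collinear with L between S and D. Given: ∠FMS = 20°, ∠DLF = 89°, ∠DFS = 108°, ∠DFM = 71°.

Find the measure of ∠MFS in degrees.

1. ∠FDS = 20°  [same arc FS]
2. ∠MLS = 89°  [vertical angles at L]
3. ∠DSF = 52°  [△FSD]
4. ∠FLS = 91°  [linear pair at L on FM]
5. ∠MFS = 37°  [△FLS]

∠MFS = 37°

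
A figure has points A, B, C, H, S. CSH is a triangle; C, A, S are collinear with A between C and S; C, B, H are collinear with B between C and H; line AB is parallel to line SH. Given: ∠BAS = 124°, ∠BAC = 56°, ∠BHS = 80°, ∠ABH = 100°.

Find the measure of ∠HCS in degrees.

∠HCS = 44°

1. ∠CSH = 56°  [AB∥SH, corresponding at A]
2. ∠CHS = 80°  [B on ray HC]
3. ∠HCS = 44°  [△CSH]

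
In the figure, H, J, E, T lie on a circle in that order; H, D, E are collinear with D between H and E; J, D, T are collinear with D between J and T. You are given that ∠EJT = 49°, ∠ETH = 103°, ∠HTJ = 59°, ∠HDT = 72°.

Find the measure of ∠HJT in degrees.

1. ∠EHT = 49°  [same arc ET]
2. ∠HET = 28°  [△HET]
3. ∠HJT = 28°  [same arc HT]

∠HJT = 28°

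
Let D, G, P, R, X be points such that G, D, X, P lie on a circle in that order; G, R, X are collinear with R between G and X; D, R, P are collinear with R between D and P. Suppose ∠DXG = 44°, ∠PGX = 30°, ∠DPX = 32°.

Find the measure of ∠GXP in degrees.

1. ∠DPG = 44°  [same arc GD]
2. ∠GRP = 106°  [△GRP]
3. ∠PRX = 74°  [linear pair at R on GX]
4. ∠GXP = 74°  [△XRP]

∠GXP = 74°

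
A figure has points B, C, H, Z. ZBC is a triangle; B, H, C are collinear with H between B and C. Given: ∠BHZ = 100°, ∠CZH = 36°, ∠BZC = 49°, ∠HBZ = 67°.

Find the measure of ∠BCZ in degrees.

∠BCZ = 64°

1. ∠CHZ = 80°  [linear pair at H on BC]
2. ∠HCZ = 64°  [△ZHC]
3. ∠BCZ = 64°  [H on ray CB]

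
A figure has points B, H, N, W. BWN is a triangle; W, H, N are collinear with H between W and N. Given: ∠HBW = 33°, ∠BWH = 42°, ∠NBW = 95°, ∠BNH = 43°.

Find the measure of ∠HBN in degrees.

∠HBN = 62°

1. ∠BHW = 105°  [△BWH]
2. ∠BHN = 75°  [linear pair at H on WN]
3. ∠HBN = 62°  [△BHN]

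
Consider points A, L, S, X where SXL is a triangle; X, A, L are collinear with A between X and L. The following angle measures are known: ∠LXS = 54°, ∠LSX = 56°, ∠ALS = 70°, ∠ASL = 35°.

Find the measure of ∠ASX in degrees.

1. ∠AXS = 54°  [A on ray XL]
2. ∠LAS = 75°  [△SAL]
3. ∠SAX = 105°  [linear pair at A on XL]
4. ∠ASX = 21°  [△SXA]

∠ASX = 21°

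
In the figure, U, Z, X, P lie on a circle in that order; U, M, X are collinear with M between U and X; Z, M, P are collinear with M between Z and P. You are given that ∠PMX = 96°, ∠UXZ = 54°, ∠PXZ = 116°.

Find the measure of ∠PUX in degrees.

1. ∠PMU = 84°  [linear pair at M on UX]
2. ∠UPZ = 54°  [same arc UZ]
3. ∠PUX = 42°  [△UMP]

∠PUX = 42°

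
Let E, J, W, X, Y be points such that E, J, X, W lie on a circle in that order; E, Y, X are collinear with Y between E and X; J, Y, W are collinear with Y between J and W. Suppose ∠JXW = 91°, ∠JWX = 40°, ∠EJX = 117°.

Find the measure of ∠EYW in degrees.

1. ∠WJX = 49°  [△JXW]
2. ∠JEX = 40°  [same arc JX]
3. ∠EXJ = 23°  [△EJX]
4. ∠WEX = 49°  [same arc XW]
5. ∠EWJ = 23°  [same arc EJ]
6. ∠EYW = 108°  [△EYW]

∠EYW = 108°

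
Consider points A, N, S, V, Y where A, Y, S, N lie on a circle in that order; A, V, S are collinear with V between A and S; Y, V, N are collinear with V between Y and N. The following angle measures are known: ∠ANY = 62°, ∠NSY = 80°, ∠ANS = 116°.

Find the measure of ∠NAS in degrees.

∠NAS = 46°

1. ∠NAY = 100°  [cyclic AYSN, opposite ∠A+∠S]
2. ∠AYN = 18°  [△AYN]
3. ∠ASN = 18°  [same arc AN]
4. ∠NAS = 46°  [△ASN]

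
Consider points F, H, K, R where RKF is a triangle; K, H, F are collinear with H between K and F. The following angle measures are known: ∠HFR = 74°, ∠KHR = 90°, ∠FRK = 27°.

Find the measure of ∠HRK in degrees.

1. ∠KFR = 74°  [H on ray FK]
2. ∠FKR = 79°  [△RKF]
3. ∠HKR = 79°  [H on ray KF]
4. ∠HRK = 11°  [△RKH]

∠HRK = 11°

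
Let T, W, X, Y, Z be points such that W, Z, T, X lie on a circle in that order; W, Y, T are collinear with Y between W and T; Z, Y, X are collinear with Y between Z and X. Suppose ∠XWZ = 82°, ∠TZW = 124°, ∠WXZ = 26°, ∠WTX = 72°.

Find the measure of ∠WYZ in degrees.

1. ∠WZX = 72°  [△WZX]
2. ∠WTZ = 26°  [same arc WZ]
3. ∠TWZ = 30°  [△WZT]
4. ∠WYZ = 78°  [△WYZ]

∠WYZ = 78°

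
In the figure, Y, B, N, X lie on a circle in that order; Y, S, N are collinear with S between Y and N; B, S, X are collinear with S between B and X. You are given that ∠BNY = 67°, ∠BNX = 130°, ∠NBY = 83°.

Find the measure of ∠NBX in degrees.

1. ∠BYN = 30°  [△YBN]
2. ∠BXN = 30°  [same arc BN]
3. ∠NBX = 20°  [△BNX]

∠NBX = 20°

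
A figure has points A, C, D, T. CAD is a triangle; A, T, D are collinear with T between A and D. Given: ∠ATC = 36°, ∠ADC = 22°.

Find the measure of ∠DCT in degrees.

1. ∠CTD = 144°  [linear pair at T on AD]
2. ∠CDT = 22°  [T on ray DA]
3. ∠DCT = 14°  [△CTD]

∠DCT = 14°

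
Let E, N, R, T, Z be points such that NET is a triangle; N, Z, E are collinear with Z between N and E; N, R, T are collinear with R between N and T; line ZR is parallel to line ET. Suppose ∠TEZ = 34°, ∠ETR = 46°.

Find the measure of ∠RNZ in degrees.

∠RNZ = 100°

1. ∠NET = 34°  [Z on ray EN]
2. ∠ETN = 46°  [R on ray TN]
3. ∠ENT = 100°  [△NET]
4. ∠RNZ = 100°  [Z on NE, R on NT]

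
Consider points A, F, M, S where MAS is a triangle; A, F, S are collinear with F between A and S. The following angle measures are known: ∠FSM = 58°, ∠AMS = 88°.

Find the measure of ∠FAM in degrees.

∠FAM = 34°

1. ∠ASM = 58°  [F on ray SA]
2. ∠MAS = 34°  [△MAS]
3. ∠FAM = 34°  [F on ray AS]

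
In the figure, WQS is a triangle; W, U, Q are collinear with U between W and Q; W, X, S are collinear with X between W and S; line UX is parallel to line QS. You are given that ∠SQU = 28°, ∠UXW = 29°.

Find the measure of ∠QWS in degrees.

1. ∠SQW = 28°  [U on ray QW]
2. ∠QSW = 29°  [UX∥QS, corresponding at X]
3. ∠QWS = 123°  [△WQS]

∠QWS = 123°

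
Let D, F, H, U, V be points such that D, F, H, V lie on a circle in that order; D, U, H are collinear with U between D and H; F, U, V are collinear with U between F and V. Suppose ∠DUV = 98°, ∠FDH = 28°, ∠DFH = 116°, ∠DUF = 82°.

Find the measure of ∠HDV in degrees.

1. ∠HUV = 82°  [linear pair at U on DH]
2. ∠FVH = 28°  [same arc FH]
3. ∠DVH = 64°  [cyclic DFHV, opposite ∠F+∠V]
4. ∠DHV = 70°  [△HUV]
5. ∠HDV = 46°  [△DHV]

∠HDV = 46°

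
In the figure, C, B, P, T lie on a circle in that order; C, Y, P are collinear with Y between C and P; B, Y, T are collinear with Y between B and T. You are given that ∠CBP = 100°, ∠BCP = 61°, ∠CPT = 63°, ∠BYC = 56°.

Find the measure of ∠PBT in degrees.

1. ∠BPC = 19°  [△CBP]
2. ∠BYP = 124°  [linear pair at Y on CP]
3. ∠PBT = 37°  [△BYP]

∠PBT = 37°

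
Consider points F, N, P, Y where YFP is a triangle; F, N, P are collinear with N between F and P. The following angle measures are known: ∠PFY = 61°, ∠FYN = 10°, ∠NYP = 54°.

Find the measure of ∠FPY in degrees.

∠FPY = 55°

1. ∠NFY = 61°  [N on ray FP]
2. ∠FNY = 109°  [△YFN]
3. ∠PNY = 71°  [linear pair at N on FP]
4. ∠NPY = 55°  [△YNP]
5. ∠FPY = 55°  [N on ray PF]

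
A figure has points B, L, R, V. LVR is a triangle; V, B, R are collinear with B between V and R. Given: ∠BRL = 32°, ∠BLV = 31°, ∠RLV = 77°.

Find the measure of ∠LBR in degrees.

∠LBR = 102°

1. ∠LRV = 32°  [B on ray RV]
2. ∠LVR = 71°  [△LVR]
3. ∠BVL = 71°  [B on ray VR]
4. ∠LBV = 78°  [△LVB]
5. ∠LBR = 102°  [linear pair at B on VR]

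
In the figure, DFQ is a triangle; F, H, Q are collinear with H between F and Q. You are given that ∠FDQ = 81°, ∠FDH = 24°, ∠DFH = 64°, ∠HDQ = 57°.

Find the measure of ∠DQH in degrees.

∠DQH = 35°

1. ∠DHF = 92°  [△DFH]
2. ∠DHQ = 88°  [linear pair at H on FQ]
3. ∠DQH = 35°  [△DHQ]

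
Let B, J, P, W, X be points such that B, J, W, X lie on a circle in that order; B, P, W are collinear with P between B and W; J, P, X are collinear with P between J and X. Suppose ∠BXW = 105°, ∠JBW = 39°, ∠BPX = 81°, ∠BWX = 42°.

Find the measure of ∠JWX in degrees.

1. ∠WBX = 33°  [△BWX]
2. ∠JXW = 39°  [same arc JW]
3. ∠WJX = 33°  [same arc WX]
4. ∠JWX = 108°  [△JWX]

∠JWX = 108°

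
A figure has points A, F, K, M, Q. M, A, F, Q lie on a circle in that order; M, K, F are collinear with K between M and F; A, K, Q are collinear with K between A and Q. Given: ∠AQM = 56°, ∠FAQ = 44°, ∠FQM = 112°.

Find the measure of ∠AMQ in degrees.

∠AMQ = 100°

1. ∠FMQ = 44°  [same arc FQ]
2. ∠MFQ = 24°  [△MFQ]
3. ∠MAQ = 24°  [same arc MQ]
4. ∠AMQ = 100°  [△MAQ]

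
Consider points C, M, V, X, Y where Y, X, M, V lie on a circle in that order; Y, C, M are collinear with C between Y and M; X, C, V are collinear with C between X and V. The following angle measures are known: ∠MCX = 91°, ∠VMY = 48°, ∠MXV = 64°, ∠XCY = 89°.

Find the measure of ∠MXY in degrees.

1. ∠XMY = 25°  [△XCM]
2. ∠VXY = 48°  [same arc YV]
3. ∠MYX = 43°  [△YCX]
4. ∠MXY = 112°  [△YXM]

∠MXY = 112°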